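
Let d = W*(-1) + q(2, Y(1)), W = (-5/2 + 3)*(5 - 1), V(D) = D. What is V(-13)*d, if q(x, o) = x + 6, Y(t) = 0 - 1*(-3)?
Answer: -78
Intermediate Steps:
Y(t) = 3 (Y(t) = 0 + 3 = 3)
q(x, o) = 6 + x
W = 2 (W = (-5*½ + 3)*4 = (-5/2 + 3)*4 = (½)*4 = 2)
d = 6 (d = 2*(-1) + (6 + 2) = -2 + 8 = 6)
V(-13)*d = -13*6 = -78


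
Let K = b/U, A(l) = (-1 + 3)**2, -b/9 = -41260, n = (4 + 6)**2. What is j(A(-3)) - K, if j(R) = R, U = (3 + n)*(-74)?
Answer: 200914/3811 ≈ 52.719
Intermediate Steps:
n = 100 (n = 10**2 = 100)
b = 371340 (b = -9*(-41260) = 371340)
U = -7622 (U = (3 + 100)*(-74) = 103*(-74) = -7622)
A(l) = 4 (A(l) = 2**2 = 4)
K = -185670/3811 (K = 371340/(-7622) = 371340*(-1/7622) = -185670/3811 ≈ -48.719)
j(A(-3)) - K = 4 - 1*(-185670/3811) = 4 + 185670/3811 = 200914/3811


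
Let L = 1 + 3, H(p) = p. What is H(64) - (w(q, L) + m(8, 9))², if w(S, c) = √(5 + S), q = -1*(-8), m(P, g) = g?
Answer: 64 - (9 + √13)² ≈ -94.900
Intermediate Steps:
q = 8
L = 4
H(64) - (w(q, L) + m(8, 9))² = 64 - (√(5 + 8) + 9)² = 64 - (√13 + 9)² = 64 - (9 + √13)²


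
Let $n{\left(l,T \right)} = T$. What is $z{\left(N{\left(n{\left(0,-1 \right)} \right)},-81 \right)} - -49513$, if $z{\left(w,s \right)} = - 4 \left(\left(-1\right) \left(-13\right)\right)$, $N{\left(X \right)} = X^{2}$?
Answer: $49461$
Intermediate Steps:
$z{\left(w,s \right)} = -52$ ($z{\left(w,s \right)} = \left(-4\right) 13 = -52$)
$z{\left(N{\left(n{\left(0,-1 \right)} \right)},-81 \right)} - -49513 = -52 - -49513 = -52 + 49513 = 49461$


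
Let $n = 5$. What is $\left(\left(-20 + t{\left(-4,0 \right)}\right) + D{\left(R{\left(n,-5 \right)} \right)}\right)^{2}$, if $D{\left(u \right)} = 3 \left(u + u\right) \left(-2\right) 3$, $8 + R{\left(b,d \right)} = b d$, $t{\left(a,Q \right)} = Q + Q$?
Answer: $1364224$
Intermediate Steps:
$t{\left(a,Q \right)} = 2 Q$
$R{\left(b,d \right)} = -8 + b d$
$D{\left(u \right)} = - 36 u$ ($D{\left(u \right)} = 3 \cdot 2 u \left(-2\right) 3 = 3 \left(- 4 u\right) 3 = - 12 u 3 = - 36 u$)
$\left(\left(-20 + t{\left(-4,0 \right)}\right) + D{\left(R{\left(n,-5 \right)} \right)}\right)^{2} = \left(\left(-20 + 2 \cdot 0\right) - 36 \left(-8 + 5 \left(-5\right)\right)\right)^{2} = \left(\left(-20 + 0\right) - 36 \left(-8 - 25\right)\right)^{2} = \left(-20 - -1188\right)^{2} = \left(-20 + 1188\right)^{2} = 1168^{2} = 1364224$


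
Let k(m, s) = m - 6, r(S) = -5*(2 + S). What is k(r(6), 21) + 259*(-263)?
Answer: -68163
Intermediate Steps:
r(S) = -10 - 5*S
k(m, s) = -6 + m
k(r(6), 21) + 259*(-263) = (-6 + (-10 - 5*6)) + 259*(-263) = (-6 + (-10 - 30)) - 68117 = (-6 - 40) - 68117 = -46 - 68117 = -68163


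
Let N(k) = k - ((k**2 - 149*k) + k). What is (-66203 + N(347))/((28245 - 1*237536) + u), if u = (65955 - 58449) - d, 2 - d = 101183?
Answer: 134909/100604 ≈ 1.3410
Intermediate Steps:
d = -101181 (d = 2 - 1*101183 = 2 - 101183 = -101181)
N(k) = -k**2 + 149*k (N(k) = k - (k**2 - 148*k) = k + (-k**2 + 148*k) = -k**2 + 149*k)
u = 108687 (u = (65955 - 58449) - 1*(-101181) = 7506 + 101181 = 108687)
(-66203 + N(347))/((28245 - 1*237536) + u) = (-66203 + 347*(149 - 1*347))/((28245 - 1*237536) + 108687) = (-66203 + 347*(149 - 347))/((28245 - 237536) + 108687) = (-66203 + 347*(-198))/(-209291 + 108687) = (-66203 - 68706)/(-100604) = -134909*(-1/100604) = 134909/100604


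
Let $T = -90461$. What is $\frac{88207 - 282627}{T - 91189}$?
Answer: $\frac{19442}{18165} \approx 1.0703$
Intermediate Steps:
$\frac{88207 - 282627}{T - 91189} = \frac{88207 - 282627}{-90461 - 91189} = - \frac{194420}{-181650} = \left(-194420\right) \left(- \frac{1}{181650}\right) = \frac{19442}{18165}$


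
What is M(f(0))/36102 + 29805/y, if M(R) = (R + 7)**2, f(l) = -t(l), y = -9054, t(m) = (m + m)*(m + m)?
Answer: -29877124/9079653 ≈ -3.2906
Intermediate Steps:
t(m) = 4*m**2 (t(m) = (2*m)*(2*m) = 4*m**2)
f(l) = -4*l**2
M(R) = (7 + R)**2
M(f(0))/36102 + 29805/y = (7 - 4*0**2)**2/36102 + 29805/(-9054) = (7 - 4*0)**2*(1/36102) + 29805*(-1/9054) = (7 + 0)**2*(1/36102) - 9935/3018 = 7**2*(1/36102) - 9935/3018 = 49*(1/36102) - 9935/3018 = 49/36102 - 9935/3018 = -29877124/9079653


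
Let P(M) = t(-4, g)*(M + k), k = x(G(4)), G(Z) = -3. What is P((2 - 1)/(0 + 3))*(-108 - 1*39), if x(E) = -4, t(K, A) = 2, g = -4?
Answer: 1078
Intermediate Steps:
k = -4
P(M) = -8 + 2*M (P(M) = 2*(M - 4) = 2*(-4 + M) = -8 + 2*M)
P((2 - 1)/(0 + 3))*(-108 - 1*39) = (-8 + 2*((2 - 1)/(0 + 3)))*(-108 - 1*39) = (-8 + 2*(1/3))*(-108 - 39) = (-8 + 2*(1*(1/3)))*(-147) = (-8 + 2*(1/3))*(-147) = (-8 + 2/3)*(-147) = -22/3*(-147) = 1078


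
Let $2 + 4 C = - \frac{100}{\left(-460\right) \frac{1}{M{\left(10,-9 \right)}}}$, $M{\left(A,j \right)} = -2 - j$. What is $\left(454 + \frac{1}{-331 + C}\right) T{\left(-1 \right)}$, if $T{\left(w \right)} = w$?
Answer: $- \frac{13830110}{30463} \approx -454.0$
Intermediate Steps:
$C = - \frac{11}{92}$ ($C = - \frac{1}{2} + \frac{\left(-100\right) \frac{1}{\left(-460\right) \frac{1}{-2 - -9}}}{4} = - \frac{1}{2} + \frac{\left(-100\right) \frac{1}{\left(-460\right) \frac{1}{-2 + 9}}}{4} = - \frac{1}{2} + \frac{\left(-100\right) \frac{1}{\left(-460\right) \frac{1}{7}}}{4} = - \frac{1}{2} + \frac{\left(-100\right) \frac{1}{- \frac{460}{7}}}{4} = - \frac{1}{2} + \frac{\left(-100\right) \left(- \frac{7}{460}\right)}{4} = - \frac{1}{2} + \frac{1}{4} \cdot \frac{35}{23} = - \frac{1}{2} + \frac{35}{92} = - \frac{11}{92} \approx -0.11957$)
$\left(454 + \frac{1}{-331 + C}\right) T{\left(-1 \right)} = \left(454 + \frac{1}{-331 - \frac{11}{92}}\right) \left(-1\right) = \left(454 + \frac{1}{- \frac{30463}{92}}\right) \left(-1\right) = \left(454 - \frac{92}{30463}\right) \left(-1\right) = \frac{13830110}{30463} \left(-1\right) = - \frac{13830110}{30463}$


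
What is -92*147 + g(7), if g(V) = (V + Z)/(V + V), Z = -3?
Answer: -94666/7 ≈ -13524.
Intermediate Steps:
g(V) = (-3 + V)/(2*V) (g(V) = (V - 3)/(V + V) = (-3 + V)/((2*V)) = (-3 + V)*(1/(2*V)) = (-3 + V)/(2*V))
-92*147 + g(7) = -92*147 + (1/2)*(-3 + 7)/7 = -13524 + (1/2)*(1/7)*4 = -13524 + 2/7 = -94666/7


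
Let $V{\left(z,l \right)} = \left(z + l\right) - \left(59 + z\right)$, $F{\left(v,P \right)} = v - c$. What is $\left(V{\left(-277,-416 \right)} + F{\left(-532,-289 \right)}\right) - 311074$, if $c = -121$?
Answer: $-311960$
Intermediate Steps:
$F{\left(v,P \right)} = 121 + v$ ($F{\left(v,P \right)} = v - -121 = v + 121 = 121 + v$)
$V{\left(z,l \right)} = -59 + l$ ($V{\left(z,l \right)} = \left(l + z\right) - \left(59 + z\right) = -59 + l$)
$\left(V{\left(-277,-416 \right)} + F{\left(-532,-289 \right)}\right) - 311074 = \left(\left(-59 - 416\right) + \left(121 - 532\right)\right) - 311074 = \left(-475 - 411\right) - 311074 = -886 - 311074 = -311960$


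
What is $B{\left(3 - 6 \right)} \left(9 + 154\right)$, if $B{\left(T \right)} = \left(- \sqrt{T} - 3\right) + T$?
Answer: $-978 - 163 i \sqrt{3} \approx -978.0 - 282.32 i$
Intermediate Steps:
$B{\left(T \right)} = -3 + T - \sqrt{T}$ ($B{\left(T \right)} = \left(-3 - \sqrt{T}\right) + T = -3 + T - \sqrt{T}$)
$B{\left(3 - 6 \right)} \left(9 + 154\right) = \left(-3 + \left(3 - 6\right) - \sqrt{3 - 6}\right) \left(9 + 154\right) = \left(-3 + \left(3 - 6\right) - \sqrt{3 - 6}\right) 163 = \left(-3 - 3 - \sqrt{-3}\right) 163 = \left(-3 - 3 - i \sqrt{3}\right) 163 = \left(-6 - i \sqrt{3}\right) 163 = -978 - 163 i \sqrt{3}$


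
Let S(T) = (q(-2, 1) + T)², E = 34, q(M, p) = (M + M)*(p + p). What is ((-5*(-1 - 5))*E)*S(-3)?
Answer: 123420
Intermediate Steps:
q(M, p) = 4*M*p (q(M, p) = (2*M)*(2*p) = 4*M*p)
S(T) = (-8 + T)² (S(T) = (4*(-2)*1 + T)² = (-8 + T)²)
((-5*(-1 - 5))*E)*S(-3) = (-5*(-1 - 5)*34)*(-8 - 3)² = (-5*(-6)*34)*(-11)² = (30*34)*121 = 1020*121 = 123420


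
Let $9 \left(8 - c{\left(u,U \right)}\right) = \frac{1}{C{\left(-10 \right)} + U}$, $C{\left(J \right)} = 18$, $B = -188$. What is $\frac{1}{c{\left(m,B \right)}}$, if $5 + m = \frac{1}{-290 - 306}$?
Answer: $\frac{1530}{12241} \approx 0.12499$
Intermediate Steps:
$m = - \frac{2981}{596}$ ($m = -5 + \frac{1}{-290 - 306} = -5 + \frac{1}{-596} = -5 - \frac{1}{596} = - \frac{2981}{596} \approx -5.0017$)
$c{\left(u,U \right)} = 8 - \frac{1}{9 \left(18 + U\right)}$
$\frac{1}{c{\left(m,B \right)}} = \frac{1}{\frac{1}{9} \frac{1}{18 - 188} \left(1295 + 72 \left(-188\right)\right)} = \frac{1}{\frac{1}{9} \frac{1}{-170} \left(1295 - 13536\right)} = \frac{1}{\frac{1}{9} \left(- \frac{1}{170}\right) \left(-12241\right)} = \frac{1}{\frac{12241}{1530}} = \frac{1530}{12241}$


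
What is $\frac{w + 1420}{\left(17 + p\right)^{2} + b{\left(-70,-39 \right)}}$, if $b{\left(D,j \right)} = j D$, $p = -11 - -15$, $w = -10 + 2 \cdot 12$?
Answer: $\frac{478}{1057} \approx 0.45222$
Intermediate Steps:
$w = 14$ ($w = -10 + 24 = 14$)
$p = 4$ ($p = -11 + 15 = 4$)
$b{\left(D,j \right)} = D j$
$\frac{w + 1420}{\left(17 + p\right)^{2} + b{\left(-70,-39 \right)}} = \frac{14 + 1420}{\left(17 + 4\right)^{2} - -2730} = \frac{1434}{21^{2} + 2730} = \frac{1434}{441 + 2730} = \frac{1434}{3171} = 1434 \cdot \frac{1}{3171} = \frac{478}{1057}$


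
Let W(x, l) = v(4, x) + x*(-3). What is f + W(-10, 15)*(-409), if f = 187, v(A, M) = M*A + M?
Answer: 8367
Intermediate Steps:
v(A, M) = M + A*M (v(A, M) = A*M + M = M + A*M)
W(x, l) = 2*x (W(x, l) = x*(1 + 4) + x*(-3) = x*5 - 3*x = 5*x - 3*x = 2*x)
f + W(-10, 15)*(-409) = 187 + (2*(-10))*(-409) = 187 - 20*(-409) = 187 + 8180 = 8367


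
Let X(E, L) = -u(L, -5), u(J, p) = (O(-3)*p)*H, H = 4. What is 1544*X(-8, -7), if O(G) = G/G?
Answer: 30880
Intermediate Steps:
O(G) = 1
u(J, p) = 4*p (u(J, p) = (1*p)*4 = p*4 = 4*p)
X(E, L) = 20 (X(E, L) = -4*(-5) = -1*(-20) = 20)
1544*X(-8, -7) = 1544*20 = 30880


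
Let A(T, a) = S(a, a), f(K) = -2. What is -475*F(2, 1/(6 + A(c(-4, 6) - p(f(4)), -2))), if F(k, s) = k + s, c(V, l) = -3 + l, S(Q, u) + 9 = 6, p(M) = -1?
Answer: -3325/3 ≈ -1108.3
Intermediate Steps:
S(Q, u) = -3 (S(Q, u) = -9 + 6 = -3)
A(T, a) = -3
-475*F(2, 1/(6 + A(c(-4, 6) - p(f(4)), -2))) = -475*(2 + 1/(6 - 3)) = -475*(2 + 1/3) = -475*(2 + ⅓) = -475*7/3 = -3325/3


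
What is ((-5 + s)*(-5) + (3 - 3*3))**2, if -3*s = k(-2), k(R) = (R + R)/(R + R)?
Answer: 3844/9 ≈ 427.11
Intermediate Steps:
k(R) = 1 (k(R) = (2*R)/((2*R)) = (2*R)*(1/(2*R)) = 1)
s = -1/3 (s = -1/3*1 = -1/3 ≈ -0.33333)
((-5 + s)*(-5) + (3 - 3*3))**2 = ((-5 - 1/3)*(-5) + (3 - 3*3))**2 = (-16/3*(-5) + (3 - 9))**2 = (80/3 - 6)**2 = (62/3)**2 = 3844/9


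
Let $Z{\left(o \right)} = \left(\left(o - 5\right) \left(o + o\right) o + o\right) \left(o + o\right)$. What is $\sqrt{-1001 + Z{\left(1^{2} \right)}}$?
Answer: $i \sqrt{1015} \approx 31.859 i$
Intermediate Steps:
$Z{\left(o \right)} = 2 o \left(o + 2 o^{2} \left(-5 + o\right)\right)$ ($Z{\left(o \right)} = \left(\left(-5 + o\right) 2 o o + o\right) 2 o = \left(2 o \left(-5 + o\right) o + o\right) 2 o = \left(2 o^{2} \left(-5 + o\right) + o\right) 2 o = \left(o + 2 o^{2} \left(-5 + o\right)\right) 2 o = 2 o \left(o + 2 o^{2} \left(-5 + o\right)\right)$)
$\sqrt{-1001 + Z{\left(1^{2} \right)}} = \sqrt{-1001 + \left(1^{2}\right)^{2} \left(2 - 20 \cdot 1^{2} + 4 \left(1^{2}\right)^{2}\right)} = \sqrt{-1001 + 1^{2} \left(2 - 20 + 4 \cdot 1^{2}\right)} = \sqrt{-1001 + 1 \left(2 - 20 + 4 \cdot 1\right)} = \sqrt{-1001 + 1 \left(2 - 20 + 4\right)} = \sqrt{-1001 + 1 \left(-14\right)} = \sqrt{-1001 - 14} = \sqrt{-1015} = i \sqrt{1015}$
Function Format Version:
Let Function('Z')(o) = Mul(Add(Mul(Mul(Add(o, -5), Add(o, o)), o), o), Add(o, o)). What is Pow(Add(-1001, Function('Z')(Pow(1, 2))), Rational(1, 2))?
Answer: Mul(I, Pow(1015, Rational(1, 2))) ≈ Mul(31.859, I)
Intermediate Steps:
Function('Z')(o) = Mul(2, o, Add(o, Mul(2, Pow(o, 2), Add(-5, o)))) (Function('Z')(o) = Mul(Add(Mul(Mul(Add(-5, o), Mul(2, o)), o), o), Mul(2, o)) = Mul(Add(Mul(Mul(2, o, Add(-5, o)), o), o), Mul(2, o)) = Mul(Add(Mul(2, Pow(o, 2), Add(-5, o)), o), Mul(2, o)) = Mul(Add(o, Mul(2, Pow(o, 2), Add(-5, o))), Mul(2, o)) = Mul(2, o, Add(o, Mul(2, Pow(o, 2), Add(-5, o)))))
Pow(Add(-1001, Function('Z')(Pow(1, 2))), Rational(1, 2)) = Pow(Add(-1001, Mul(Pow(Pow(1, 2), 2), Add(2, Mul(-20, Pow(1, 2)), Mul(4, Pow(Pow(1, 2), 2))))), Rational(1, 2)) = Pow(Add(-1001, Mul(Pow(1, 2), Add(2, Mul(-20, 1), Mul(4, Pow(1, 2))))), Rational(1, 2)) = Pow(Add(-1001, Mul(1, Add(2, -20, Mul(4, 1)))), Rational(1, 2)) = Pow(Add(-1001, Mul(1, Add(2, -20, 4))), Rational(1, 2)) = Pow(Add(-1001, Mul(1, -14)), Rational(1, 2)) = Pow(Add(-1001, -14), Rational(1, 2)) = Pow(-1015, Rational(1, 2)) = Mul(I, Pow(1015, Rational(1, 2)))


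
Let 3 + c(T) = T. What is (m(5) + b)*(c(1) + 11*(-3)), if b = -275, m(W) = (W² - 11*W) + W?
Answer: 10500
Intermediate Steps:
c(T) = -3 + T
m(W) = W² - 10*W
(m(5) + b)*(c(1) + 11*(-3)) = (5*(-10 + 5) - 275)*((-3 + 1) + 11*(-3)) = (5*(-5) - 275)*(-2 - 33) = (-25 - 275)*(-35) = -300*(-35) = 10500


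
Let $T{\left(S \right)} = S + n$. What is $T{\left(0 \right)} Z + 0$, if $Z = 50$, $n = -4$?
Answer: $-200$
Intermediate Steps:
$T{\left(S \right)} = -4 + S$ ($T{\left(S \right)} = S - 4 = -4 + S$)
$T{\left(0 \right)} Z + 0 = \left(-4 + 0\right) 50 + 0 = \left(-4\right) 50 + 0 = -200 + 0 = -200$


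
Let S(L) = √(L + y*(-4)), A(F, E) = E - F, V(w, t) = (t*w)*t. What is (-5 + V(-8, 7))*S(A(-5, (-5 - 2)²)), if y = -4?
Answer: -397*√70 ≈ -3321.5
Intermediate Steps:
V(w, t) = w*t²
S(L) = √(16 + L) (S(L) = √(L - 4*(-4)) = √(L + 16) = √(16 + L))
(-5 + V(-8, 7))*S(A(-5, (-5 - 2)²)) = (-5 - 8*7²)*√(16 + ((-5 - 2)² - 1*(-5))) = (-5 - 8*49)*√(16 + ((-7)² + 5)) = (-5 - 392)*√(16 + (49 + 5)) = -397*√(16 + 54) = -397*√70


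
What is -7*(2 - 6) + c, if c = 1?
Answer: 29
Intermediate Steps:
-7*(2 - 6) + c = -7*(2 - 6) + 1 = -7*(-4) + 1 = 28 + 1 = 29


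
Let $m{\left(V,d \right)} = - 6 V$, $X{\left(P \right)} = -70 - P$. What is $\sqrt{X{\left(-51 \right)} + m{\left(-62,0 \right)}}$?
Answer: $\sqrt{353} \approx 18.788$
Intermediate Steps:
$\sqrt{X{\left(-51 \right)} + m{\left(-62,0 \right)}} = \sqrt{\left(-70 - -51\right) - -372} = \sqrt{\left(-70 + 51\right) + 372} = \sqrt{-19 + 372} = \sqrt{353}$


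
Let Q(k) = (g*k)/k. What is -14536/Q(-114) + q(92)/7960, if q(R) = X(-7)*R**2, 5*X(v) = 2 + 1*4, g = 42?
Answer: -36024992/104475 ≈ -344.82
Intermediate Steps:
X(v) = 6/5 (X(v) = (2 + 1*4)/5 = (2 + 4)/5 = (1/5)*6 = 6/5)
Q(k) = 42 (Q(k) = (42*k)/k = 42)
q(R) = 6*R**2/5
-14536/Q(-114) + q(92)/7960 = -14536/42 + ((6/5)*92**2)/7960 = -14536*1/42 + ((6/5)*8464)*(1/7960) = -7268/21 + (50784/5)*(1/7960) = -7268/21 + 6348/4975 = -36024992/104475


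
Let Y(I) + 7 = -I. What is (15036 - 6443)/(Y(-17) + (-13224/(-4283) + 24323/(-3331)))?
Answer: 122593521089/82540465 ≈ 1485.3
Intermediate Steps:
Y(I) = -7 - I
(15036 - 6443)/(Y(-17) + (-13224/(-4283) + 24323/(-3331))) = (15036 - 6443)/((-7 - 1*(-17)) + (-13224/(-4283) + 24323/(-3331))) = 8593/((-7 + 17) + (-13224*(-1/4283) + 24323*(-1/3331))) = 8593/(10 + (13224/4283 - 24323/3331)) = 8593/(10 - 60126265/14266673) = 8593/(82540465/14266673) = 8593*(14266673/82540465) = 122593521089/82540465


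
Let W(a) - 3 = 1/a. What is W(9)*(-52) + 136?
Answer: -232/9 ≈ -25.778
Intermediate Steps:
W(a) = 3 + 1/a
W(9)*(-52) + 136 = (3 + 1/9)*(-52) + 136 = (3 + ⅑)*(-52) + 136 = (28/9)*(-52) + 136 = -1456/9 + 136 = -232/9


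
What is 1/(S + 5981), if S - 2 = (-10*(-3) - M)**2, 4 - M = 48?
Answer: 1/11459 ≈ 8.7268e-5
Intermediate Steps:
M = -44 (M = 4 - 1*48 = 4 - 48 = -44)
S = 5478 (S = 2 + (-10*(-3) - 1*(-44))**2 = 2 + (30 + 44)**2 = 2 + 74**2 = 2 + 5476 = 5478)
1/(S + 5981) = 1/(5478 + 5981) = 1/11459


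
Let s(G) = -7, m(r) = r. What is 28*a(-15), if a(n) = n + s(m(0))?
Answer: -616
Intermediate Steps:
a(n) = -7 + n (a(n) = n - 7 = -7 + n)
28*a(-15) = 28*(-7 - 15) = 28*(-22) = -616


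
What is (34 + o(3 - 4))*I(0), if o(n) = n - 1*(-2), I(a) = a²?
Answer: 0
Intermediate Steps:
o(n) = 2 + n (o(n) = n + 2 = 2 + n)
(34 + o(3 - 4))*I(0) = (34 + (2 + (3 - 4)))*0² = (34 + (2 - 1))*0 = (34 + 1)*0 = 35*0 = 0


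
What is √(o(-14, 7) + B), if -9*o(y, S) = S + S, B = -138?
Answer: 2*I*√314/3 ≈ 11.813*I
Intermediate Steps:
o(y, S) = -2*S/9 (o(y, S) = -(S + S)/9 = -2*S/9)
√(o(-14, 7) + B) = √(-2/9*7 - 138) = √(-14/9 - 138) = √(-1256/9) = 2*I*√314/3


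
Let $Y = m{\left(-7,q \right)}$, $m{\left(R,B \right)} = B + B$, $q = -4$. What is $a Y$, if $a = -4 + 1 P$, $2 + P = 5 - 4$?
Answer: $40$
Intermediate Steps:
$P = -1$ ($P = -2 + \left(5 - 4\right) = -2 + 1 = -1$)
$a = -5$ ($a = -4 + 1 \left(-1\right) = -4 - 1 = -5$)
$m{\left(R,B \right)} = 2 B$
$Y = -8$ ($Y = 2 \left(-4\right) = -8$)
$a Y = \left(-5\right) \left(-8\right) = 40$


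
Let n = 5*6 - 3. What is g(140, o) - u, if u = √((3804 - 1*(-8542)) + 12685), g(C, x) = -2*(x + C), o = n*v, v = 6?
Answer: -604 - √25031 ≈ -762.21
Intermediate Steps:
n = 27 (n = 30 - 3 = 27)
o = 162 (o = 27*6 = 162)
g(C, x) = -2*C - 2*x (g(C, x) = -2*(C + x) = -2*C - 2*x)
u = √25031 (u = √((3804 + 8542) + 12685) = √(12346 + 12685) = √25031 ≈ 158.21)
g(140, o) - u = (-2*140 - 2*162) - √25031 = (-280 - 324) - √25031 = -604 - √25031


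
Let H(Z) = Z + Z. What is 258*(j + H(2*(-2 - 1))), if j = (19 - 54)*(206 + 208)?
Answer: -3741516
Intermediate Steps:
H(Z) = 2*Z
j = -14490 (j = -35*414 = -14490)
258*(j + H(2*(-2 - 1))) = 258*(-14490 + 2*(2*(-2 - 1))) = 258*(-14490 + 2*(2*(-3))) = 258*(-14490 + 2*(-6)) = 258*(-14490 - 12) = 258*(-14502) = -3741516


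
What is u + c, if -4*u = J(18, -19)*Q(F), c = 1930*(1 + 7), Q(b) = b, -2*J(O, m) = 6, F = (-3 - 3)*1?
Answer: 30871/2 ≈ 15436.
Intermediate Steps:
F = -6 (F = -6*1 = -6)
J(O, m) = -3 (J(O, m) = -½*6 = -3)
c = 15440 (c = 1930*8 = 15440)
u = -9/2 (u = -(-3)*(-6)/4 = -¼*18 = -9/2 ≈ -4.5000)
u + c = -9/2 + 15440 = 30871/2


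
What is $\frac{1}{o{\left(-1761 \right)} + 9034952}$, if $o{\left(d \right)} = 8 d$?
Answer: $\frac{1}{9020864} \approx 1.1085 \cdot 10^{-7}$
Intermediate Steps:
$\frac{1}{o{\left(-1761 \right)} + 9034952} = \frac{1}{8 \left(-1761\right) + 9034952} = \frac{1}{-14088 + 9034952} = \frac{1}{9020864}$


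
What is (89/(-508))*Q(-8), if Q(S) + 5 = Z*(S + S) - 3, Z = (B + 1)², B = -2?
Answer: 534/127 ≈ 4.2047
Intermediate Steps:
Z = 1 (Z = (-2 + 1)² = (-1)² = 1)
Q(S) = -8 + 2*S (Q(S) = -5 + (1*(S + S) - 3) = -5 + (1*(2*S) - 3) = -5 + (2*S - 3) = -5 + (-3 + 2*S) = -8 + 2*S)
(89/(-508))*Q(-8) = (89/(-508))*(-8 + 2*(-8)) = (89*(-1/508))*(-8 - 16) = -89/508*(-24) = 534/127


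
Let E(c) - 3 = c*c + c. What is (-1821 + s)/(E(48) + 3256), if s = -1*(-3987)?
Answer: 2166/5611 ≈ 0.38603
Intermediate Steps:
E(c) = 3 + c + c² (E(c) = 3 + (c*c + c) = 3 + (c² + c) = 3 + (c + c²) = 3 + c + c²)
s = 3987
(-1821 + s)/(E(48) + 3256) = (-1821 + 3987)/((3 + 48 + 48²) + 3256) = 2166/((3 + 48 + 2304) + 3256) = 2166/(2355 + 3256) = 2166/5611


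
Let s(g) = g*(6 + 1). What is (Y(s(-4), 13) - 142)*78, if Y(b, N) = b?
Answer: -13260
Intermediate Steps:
s(g) = 7*g (s(g) = g*7 = 7*g)
(Y(s(-4), 13) - 142)*78 = (7*(-4) - 142)*78 = (-28 - 142)*78 = -170*78 = -13260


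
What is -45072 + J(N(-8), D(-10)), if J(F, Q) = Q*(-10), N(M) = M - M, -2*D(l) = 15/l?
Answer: -90159/2 ≈ -45080.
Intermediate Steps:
D(l) = -15/(2*l)
N(M) = 0
J(F, Q) = -10*Q
-45072 + J(N(-8), D(-10)) = -45072 - (-75)/(-10) = -45072 - (-75)*(-1)/10 = -45072 - 10*3/4 = -45072 - 15/2 = -90159/2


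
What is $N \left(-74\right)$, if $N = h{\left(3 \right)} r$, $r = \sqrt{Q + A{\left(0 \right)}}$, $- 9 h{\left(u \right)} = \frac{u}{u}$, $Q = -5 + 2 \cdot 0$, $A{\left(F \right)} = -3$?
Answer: $\frac{148 i \sqrt{2}}{9} \approx 23.256 i$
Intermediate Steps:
$Q = -5$ ($Q = -5 + 0 = -5$)
$h{\left(u \right)} = - \frac{1}{9}$ ($h{\left(u \right)} = - \frac{u \frac{1}{u}}{9} = \left(- \frac{1}{9}\right) 1 = - \frac{1}{9}$)
$r = 2 i \sqrt{2}$ ($r = \sqrt{-5 - 3} = \sqrt{-8} = 2 i \sqrt{2} \approx 2.8284 i$)
$N = - \frac{2 i \sqrt{2}}{9} \approx - 0.31427 i$
$N \left(-74\right) = - \frac{2 i \sqrt{2}}{9} \left(-74\right) = \frac{148 i \sqrt{2}}{9}$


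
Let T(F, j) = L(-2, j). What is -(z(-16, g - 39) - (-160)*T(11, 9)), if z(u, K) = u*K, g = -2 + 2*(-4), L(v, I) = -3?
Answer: -304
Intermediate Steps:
g = -10 (g = -2 - 8 = -10)
T(F, j) = -3
z(u, K) = K*u
-(z(-16, g - 39) - (-160)*T(11, 9)) = -((-10 - 39)*(-16) - (-160)*(-3)) = -(-49*(-16) - 1*480) = -(784 - 480) = -1*304 = -304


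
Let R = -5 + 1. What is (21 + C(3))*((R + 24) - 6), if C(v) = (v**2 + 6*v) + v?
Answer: 714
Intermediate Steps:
R = -4
C(v) = v**2 + 7*v
(21 + C(3))*((R + 24) - 6) = (21 + 3*(7 + 3))*((-4 + 24) - 6) = (21 + 3*10)*(20 - 6) = (21 + 30)*14 = 51*14 = 714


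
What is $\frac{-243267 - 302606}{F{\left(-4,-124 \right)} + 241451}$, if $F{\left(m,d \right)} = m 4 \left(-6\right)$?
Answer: $- \frac{545873}{241547} \approx -2.2599$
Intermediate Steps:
$F{\left(m,d \right)} = - 24 m$ ($F{\left(m,d \right)} = 4 m \left(-6\right) = - 24 m$)
$\frac{-243267 - 302606}{F{\left(-4,-124 \right)} + 241451} = \frac{-243267 - 302606}{\left(-24\right) \left(-4\right) + 241451} = - \frac{545873}{96 + 241451} = - \frac{545873}{241547}$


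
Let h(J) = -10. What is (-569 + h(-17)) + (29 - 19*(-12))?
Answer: -322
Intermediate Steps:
(-569 + h(-17)) + (29 - 19*(-12)) = (-569 - 10) + (29 - 19*(-12)) = -579 + (29 + 228) = -579 + 257 = -322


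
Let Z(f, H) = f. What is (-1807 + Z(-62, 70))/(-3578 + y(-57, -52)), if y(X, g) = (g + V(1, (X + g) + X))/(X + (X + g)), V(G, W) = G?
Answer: 3486/6673 ≈ 0.52240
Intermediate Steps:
y(X, g) = (1 + g)/(g + 2*X) (y(X, g) = (g + 1)/(X + (X + g)) = (1 + g)/(g + 2*X))
(-1807 + Z(-62, 70))/(-3578 + y(-57, -52)) = (-1807 - 62)/(-3578 + (1 - 52)/(-52 + 2*(-57))) = -1869/(-3578 - 51/(-52 - 114)) = -1869/(-3578 - 51/(-166)) = -1869/(-3578 - 1/166*(-51)) = -1869/(-3578 + 51/166) = -1869/(-593897/166) = -1869*(-166/593897) = 3486/6673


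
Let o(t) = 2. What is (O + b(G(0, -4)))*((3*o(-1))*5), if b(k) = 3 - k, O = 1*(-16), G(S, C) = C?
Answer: -270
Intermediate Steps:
O = -16
(O + b(G(0, -4)))*((3*o(-1))*5) = (-16 + (3 - 1*(-4)))*((3*2)*5) = (-16 + (3 + 4))*(6*5) = (-16 + 7)*30 = -9*30 = -270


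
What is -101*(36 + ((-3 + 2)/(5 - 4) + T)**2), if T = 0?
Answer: -3737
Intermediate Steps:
-101*(36 + ((-3 + 2)/(5 - 4) + T)**2) = -101*(36 + ((-3 + 2)/(5 - 4) + 0)**2) = -101*(36 + (-1/1 + 0)**2) = -101*(36 + (-1*1 + 0)**2) = -101*(36 + (-1 + 0)**2) = -101*(36 + (-1)**2) = -101*(36 + 1) = -101*37 = -3737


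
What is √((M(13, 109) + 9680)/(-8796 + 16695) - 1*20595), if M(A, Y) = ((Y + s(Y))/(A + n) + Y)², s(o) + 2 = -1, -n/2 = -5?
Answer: 2*I*√169918788050286/181677 ≈ 143.5*I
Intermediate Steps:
n = 10 (n = -2*(-5) = 10)
s(o) = -3 (s(o) = -2 - 1 = -3)
M(A, Y) = (Y + (-3 + Y)/(10 + A))² (M(A, Y) = ((Y - 3)/(A + 10) + Y)² = ((-3 + Y)/(10 + A) + Y)² = (Y + (-3 + Y)/(10 + A))²)
√((M(13, 109) + 9680)/(-8796 + 16695) - 1*20595) = √(((-3 + 11*109 + 13*109)²/(10 + 13)² + 9680)/(-8796 + 16695) - 1*20595) = √(((-3 + 1199 + 1417)²/23² + 9680)/7899 - 20595) = √(((1/529)*2613² + 9680)*(1/7899) - 20595) = √(((1/529)*6827769 + 9680)*(1/7899) - 20595) = √((6827769/529 + 9680)*(1/7899) - 20595) = √((11948489/529)*(1/7899) - 20595) = √(11948489/4178571 - 20595) = √(-86045721256/4178571) = 2*I*√169918788050286/181677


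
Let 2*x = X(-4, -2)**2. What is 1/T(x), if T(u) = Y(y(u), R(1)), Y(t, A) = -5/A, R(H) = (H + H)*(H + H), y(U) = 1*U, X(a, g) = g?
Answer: -4/5 ≈ -0.80000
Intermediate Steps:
y(U) = U
R(H) = 4*H**2 (R(H) = (2*H)*(2*H) = 4*H**2)
x = 2 (x = (1/2)*(-2)**2 = (1/2)*4 = 2)
T(u) = -5/4 (T(u) = -5/(4*1**2) = -5/(4*1) = -5/4)
1/T(x) = 1/(-5/4) = -4/5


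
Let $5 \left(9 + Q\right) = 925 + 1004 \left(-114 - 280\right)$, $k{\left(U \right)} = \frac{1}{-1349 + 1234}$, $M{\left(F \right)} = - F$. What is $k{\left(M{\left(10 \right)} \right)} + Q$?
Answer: $- \frac{9078009}{115} \approx -78939.0$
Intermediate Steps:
$k{\left(U \right)} = - \frac{1}{115}$ ($k{\left(U \right)} = \frac{1}{-115} = - \frac{1}{115}$)
$Q = - \frac{394696}{5}$ ($Q = -9 + \frac{925 + 1004 \left(-114 - 280\right)}{5} = -9 + \frac{925 + 1004 \left(-394\right)}{5} = -9 + \frac{925 - 395576}{5} = -9 + \frac{1}{5} \left(-394651\right) = -9 - \frac{394651}{5} = - \frac{394696}{5} \approx -78939.0$)
$k{\left(M{\left(10 \right)} \right)} + Q = - \frac{1}{115} - \frac{394696}{5} = - \frac{9078009}{115}$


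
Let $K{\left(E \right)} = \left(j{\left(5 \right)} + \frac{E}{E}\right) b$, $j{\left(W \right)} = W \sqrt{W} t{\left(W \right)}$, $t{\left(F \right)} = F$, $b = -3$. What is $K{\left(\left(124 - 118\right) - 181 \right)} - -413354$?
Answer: $413351 - 75 \sqrt{5} \approx 4.1318 \cdot 10^{5}$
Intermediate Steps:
$j{\left(W \right)} = W^{\frac{5}{2}}$ ($j{\left(W \right)} = W \sqrt{W} W = W^{\frac{3}{2}} W = W^{\frac{5}{2}}$)
$K{\left(E \right)} = -3 - 75 \sqrt{5}$ ($K{\left(E \right)} = \left(5^{\frac{5}{2}} + \frac{E}{E}\right) \left(-3\right) = \left(25 \sqrt{5} + 1\right) \left(-3\right) = \left(1 + 25 \sqrt{5}\right) \left(-3\right) = -3 - 75 \sqrt{5}$)
$K{\left(\left(124 - 118\right) - 181 \right)} - -413354 = \left(-3 - 75 \sqrt{5}\right) - -413354 = \left(-3 - 75 \sqrt{5}\right) + 413354 = 413351 - 75 \sqrt{5}$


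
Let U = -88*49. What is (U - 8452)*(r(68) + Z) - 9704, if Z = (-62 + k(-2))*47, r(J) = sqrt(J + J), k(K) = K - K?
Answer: 37184592 - 25528*sqrt(34) ≈ 3.7036e+7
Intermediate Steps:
k(K) = 0
U = -4312
r(J) = sqrt(2)*sqrt(J) (r(J) = sqrt(2*J) = sqrt(2)*sqrt(J))
Z = -2914 (Z = (-62 + 0)*47 = -62*47 = -2914)
(U - 8452)*(r(68) + Z) - 9704 = (-4312 - 8452)*(sqrt(2)*sqrt(68) - 2914) - 9704 = -12764*(sqrt(2)*(2*sqrt(17)) - 2914) - 9704 = -12764*(2*sqrt(34) - 2914) - 9704 = -12764*(-2914 + 2*sqrt(34)) - 9704 = (37194296 - 25528*sqrt(34)) - 9704 = 37184592 - 25528*sqrt(34)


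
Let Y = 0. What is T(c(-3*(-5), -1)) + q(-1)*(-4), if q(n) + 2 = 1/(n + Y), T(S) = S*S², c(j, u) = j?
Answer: 3387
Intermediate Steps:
T(S) = S³
q(n) = -2 + 1/n (q(n) = -2 + 1/(n + 0) = -2 + 1/n)
T(c(-3*(-5), -1)) + q(-1)*(-4) = (-3*(-5))³ + (-2 + 1/(-1))*(-4) = 15³ + (-2 - 1)*(-4) = 3375 - 3*(-4) = 3375 + 12 = 3387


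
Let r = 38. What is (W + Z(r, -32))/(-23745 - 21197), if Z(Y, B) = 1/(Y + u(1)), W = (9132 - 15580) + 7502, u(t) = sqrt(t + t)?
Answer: -759953/32403182 + sqrt(2)/64806364 ≈ -0.023453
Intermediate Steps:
u(t) = sqrt(2)*sqrt(t) (u(t) = sqrt(2*t) = sqrt(2)*sqrt(t))
W = 1054 (W = -6448 + 7502 = 1054)
Z(Y, B) = 1/(Y + sqrt(2)) (Z(Y, B) = 1/(Y + sqrt(2)*sqrt(1)) = 1/(Y + sqrt(2)*1) = 1/(Y + sqrt(2)))
(W + Z(r, -32))/(-23745 - 21197) = (1054 + 1/(38 + sqrt(2)))/(-23745 - 21197) = (1054 + 1/(38 + sqrt(2)))/(-44942) = (1054 + 1/(38 + sqrt(2)))*(-1/44942) = -527/22471 - 1/(44942*(38 + sqrt(2)))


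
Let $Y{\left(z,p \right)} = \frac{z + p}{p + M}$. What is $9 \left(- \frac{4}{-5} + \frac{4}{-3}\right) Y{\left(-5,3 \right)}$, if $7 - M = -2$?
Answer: $\frac{4}{5} \approx 0.8$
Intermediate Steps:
$M = 9$ ($M = 7 - -2 = 7 + 2 = 9$)
$Y{\left(z,p \right)} = \frac{p + z}{9 + p}$ ($Y{\left(z,p \right)} = \frac{z + p}{p + 9} = \frac{p + z}{9 + p}$)
$9 \left(- \frac{4}{-5} + \frac{4}{-3}\right) Y{\left(-5,3 \right)} = 9 \left(- \frac{4}{-5} + \frac{4}{-3}\right) \frac{3 - 5}{9 + 3} = 9 \left(\left(-4\right) \left(- \frac{1}{5}\right) + 4 \left(- \frac{1}{3}\right)\right) \frac{1}{12} \left(-2\right) = 9 \left(\frac{4}{5} - \frac{4}{3}\right) \frac{1}{12} \left(-2\right) = 9 \left(- \frac{8}{15}\right) \left(- \frac{1}{6}\right) = \left(- \frac{24}{5}\right) \left(- \frac{1}{6}\right) = \frac{4}{5}$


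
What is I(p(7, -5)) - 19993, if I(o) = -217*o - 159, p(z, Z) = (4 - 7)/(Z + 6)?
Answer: -19501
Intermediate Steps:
p(z, Z) = -3/(6 + Z)
I(o) = -159 - 217*o
I(p(7, -5)) - 19993 = (-159 - (-651)/(6 - 5)) - 19993 = (-159 - (-651)/1) - 19993 = (-159 - (-651)) - 19993 = (-159 - 217*(-3)) - 19993 = (-159 + 651) - 19993 = 492 - 19993 = -19501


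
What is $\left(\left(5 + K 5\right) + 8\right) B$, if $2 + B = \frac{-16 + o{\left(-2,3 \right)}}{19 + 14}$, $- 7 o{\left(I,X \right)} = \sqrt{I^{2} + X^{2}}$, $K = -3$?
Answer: $\frac{164}{33} + \frac{2 \sqrt{13}}{231} \approx 5.0009$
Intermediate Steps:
$o{\left(I,X \right)} = - \frac{\sqrt{I^{2} + X^{2}}}{7}$
$B = - \frac{82}{33} - \frac{\sqrt{13}}{231}$ ($B = -2 + \frac{-16 - \frac{\sqrt{\left(-2\right)^{2} + 3^{2}}}{7}}{19 + 14} = -2 + \frac{-16 - \frac{\sqrt{4 + 9}}{7}}{33} = -2 + \left(-16 - \frac{\sqrt{13}}{7}\right) \frac{1}{33} = -2 - \left(\frac{16}{33} + \frac{\sqrt{13}}{231}\right) = - \frac{82}{33} - \frac{\sqrt{13}}{231} \approx -2.5005$)
$\left(\left(5 + K 5\right) + 8\right) B = \left(\left(5 - 15\right) + 8\right) \left(- \frac{82}{33} - \frac{\sqrt{13}}{231}\right) = \left(-10 + 8\right) \left(- \frac{82}{33} - \frac{\sqrt{13}}{231}\right) = - 2 \left(- \frac{82}{33} - \frac{\sqrt{13}}{231}\right) = \frac{164}{33} + \frac{2 \sqrt{13}}{231}$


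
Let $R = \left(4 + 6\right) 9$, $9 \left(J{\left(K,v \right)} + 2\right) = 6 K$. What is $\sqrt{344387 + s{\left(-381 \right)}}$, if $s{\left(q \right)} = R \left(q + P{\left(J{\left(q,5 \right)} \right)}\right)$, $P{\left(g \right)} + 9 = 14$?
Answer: $\sqrt{310547} \approx 557.27$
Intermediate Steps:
$J{\left(K,v \right)} = -2 + \frac{2 K}{3}$ ($J{\left(K,v \right)} = -2 + \frac{6 K}{9} = -2 + \frac{2 K}{3}$)
$P{\left(g \right)} = 5$ ($P{\left(g \right)} = -9 + 14 = 5$)
$R = 90$ ($R = 10 \cdot 9 = 90$)
$s{\left(q \right)} = 450 + 90 q$ ($s{\left(q \right)} = 90 \left(q + 5\right) = 90 \left(5 + q\right) = 450 + 90 q$)
$\sqrt{344387 + s{\left(-381 \right)}} = \sqrt{344387 + \left(450 + 90 \left(-381\right)\right)} = \sqrt{344387 + \left(450 - 34290\right)} = \sqrt{344387 - 33840} = \sqrt{310547}$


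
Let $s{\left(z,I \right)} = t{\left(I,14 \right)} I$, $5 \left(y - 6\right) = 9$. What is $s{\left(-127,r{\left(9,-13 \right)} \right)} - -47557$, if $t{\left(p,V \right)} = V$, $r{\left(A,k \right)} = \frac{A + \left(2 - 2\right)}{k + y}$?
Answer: $\frac{617926}{13} \approx 47533.0$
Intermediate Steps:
$y = \frac{39}{5}$ ($y = 6 + \frac{1}{5} \cdot 9 = 6 + \frac{9}{5} = \frac{39}{5} \approx 7.8$)
$r{\left(A,k \right)} = \frac{A}{\frac{39}{5} + k}$ ($r{\left(A,k \right)} = \frac{A + \left(2 - 2\right)}{k + \frac{39}{5}} = \frac{A + \left(2 - 2\right)}{\frac{39}{5} + k} = \frac{A + 0}{\frac{39}{5} + k} = \frac{A}{\frac{39}{5} + k}$)
$s{\left(z,I \right)} = 14 I$
$s{\left(-127,r{\left(9,-13 \right)} \right)} - -47557 = 14 \cdot 5 \cdot 9 \frac{1}{39 + 5 \left(-13\right)} - -47557 = 14 \cdot 5 \cdot 9 \frac{1}{39 - 65} + 47557 = 14 \cdot 5 \cdot 9 \frac{1}{-26} + 47557 = 14 \cdot 5 \cdot 9 \left(- \frac{1}{26}\right) + 47557 = 14 \left(- \frac{45}{26}\right) + 47557 = - \frac{315}{13} + 47557 = \frac{617926}{13}$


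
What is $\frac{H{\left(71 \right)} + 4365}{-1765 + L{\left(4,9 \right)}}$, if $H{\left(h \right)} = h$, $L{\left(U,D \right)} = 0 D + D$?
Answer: $- \frac{1109}{439} \approx -2.5262$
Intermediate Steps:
$L{\left(U,D \right)} = D$ ($L{\left(U,D \right)} = 0 + D = D$)
$\frac{H{\left(71 \right)} + 4365}{-1765 + L{\left(4,9 \right)}} = \frac{71 + 4365}{-1765 + 9} = \frac{4436}{-1756} = 4436 \left(- \frac{1}{1756}\right) = - \frac{1109}{439}$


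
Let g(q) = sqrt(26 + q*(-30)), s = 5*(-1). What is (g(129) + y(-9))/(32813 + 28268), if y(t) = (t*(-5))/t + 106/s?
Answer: -131/305405 + 62*I/61081 ≈ -0.00042894 + 0.001015*I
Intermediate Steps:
s = -5
g(q) = sqrt(26 - 30*q)
y(t) = -131/5 (y(t) = (t*(-5))/t + 106/(-5) = (-5*t)/t + 106*(-1/5) = -5 - 106/5 = -131/5)
(g(129) + y(-9))/(32813 + 28268) = (sqrt(26 - 30*129) - 131/5)/(32813 + 28268) = (sqrt(26 - 3870) - 131/5)/61081 = (sqrt(-3844) - 131/5)*(1/61081) = (62*I - 131/5)*(1/61081) = (-131/5 + 62*I)*(1/61081) = -131/305405 + 62*I/61081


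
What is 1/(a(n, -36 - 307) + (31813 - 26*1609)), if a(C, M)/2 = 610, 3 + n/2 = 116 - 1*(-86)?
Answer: -1/8801 ≈ -0.00011362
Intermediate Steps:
n = 398 (n = -6 + 2*(116 - 1*(-86)) = -6 + 2*(116 + 86) = -6 + 2*202 = -6 + 404 = 398)
a(C, M) = 1220 (a(C, M) = 2*610 = 1220)
1/(a(n, -36 - 307) + (31813 - 26*1609)) = 1/(1220 + (31813 - 26*1609)) = 1/(1220 + (31813 - 41834)) = 1/(1220 - 10021) = 1/(-8801) = -1/8801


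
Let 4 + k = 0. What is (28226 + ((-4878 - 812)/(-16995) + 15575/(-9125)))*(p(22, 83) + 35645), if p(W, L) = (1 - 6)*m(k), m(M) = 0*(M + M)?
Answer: 249632352629087/248127 ≈ 1.0061e+9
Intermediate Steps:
k = -4 (k = -4 + 0 = -4)
m(M) = 0 (m(M) = 0*(2*M) = 0)
p(W, L) = 0 (p(W, L) = (1 - 6)*0 = -5*0 = 0)
(28226 + ((-4878 - 812)/(-16995) + 15575/(-9125)))*(p(22, 83) + 35645) = (28226 + ((-4878 - 812)/(-16995) + 15575/(-9125)))*(0 + 35645) = (28226 + (-5690*(-1/16995) + 15575*(-1/9125)))*35645 = (28226 + (1138/3399 - 623/365))*35645 = (28226 - 1702207/1240635)*35645 = (35016461303/1240635)*35645 = 249632352629087/248127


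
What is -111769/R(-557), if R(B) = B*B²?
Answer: 111769/172808693 ≈ 0.00064678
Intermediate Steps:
R(B) = B³
-111769/R(-557) = -111769/((-557)³) = -111769/(-172808693) = -111769*(-1/172808693) = 111769/172808693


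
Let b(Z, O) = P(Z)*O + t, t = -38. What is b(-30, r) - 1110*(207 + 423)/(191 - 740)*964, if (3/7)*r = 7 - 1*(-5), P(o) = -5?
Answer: 74891942/61 ≈ 1.2277e+6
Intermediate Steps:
r = 28 (r = 7*(7 - 1*(-5))/3 = 7*(7 + 5)/3 = (7/3)*12 = 28)
b(Z, O) = -38 - 5*O (b(Z, O) = -5*O - 38 = -38 - 5*O)
b(-30, r) - 1110*(207 + 423)/(191 - 740)*964 = (-38 - 5*28) - 1110*(207 + 423)/(191 - 740)*964 = (-38 - 140) - 1110/((-549/630))*964 = -178 - 1110/((-549*1/630))*964 = -178 - 1110/(-61/70)*964 = -178 - 1110*(-70/61)*964 = -178 + (77700/61)*964 = -178 + 74902800/61 = 74891942/61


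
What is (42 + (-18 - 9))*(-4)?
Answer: -60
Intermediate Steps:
(42 + (-18 - 9))*(-4) = (42 - 27)*(-4) = 15*(-4) = -60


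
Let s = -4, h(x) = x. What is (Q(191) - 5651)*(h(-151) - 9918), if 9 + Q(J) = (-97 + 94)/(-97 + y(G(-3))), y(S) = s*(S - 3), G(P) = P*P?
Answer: 6895825133/121 ≈ 5.6990e+7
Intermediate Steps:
G(P) = P²
y(S) = 12 - 4*S (y(S) = -4*(S - 3) = -4*(-3 + S) = 12 - 4*S)
Q(J) = -1086/121 (Q(J) = -9 + (-97 + 94)/(-97 + (12 - 4*(-3)²)) = -9 - 3/(-97 + (12 - 4*9)) = -9 - 3/(-97 + (12 - 36)) = -9 - 3/(-97 - 24) = -9 - 3/(-121) = -9 - 3*(-1/121) = -9 + 3/121 = -1086/121)
(Q(191) - 5651)*(h(-151) - 9918) = (-1086/121 - 5651)*(-151 - 9918) = -684857/121*(-10069) = 6895825133/121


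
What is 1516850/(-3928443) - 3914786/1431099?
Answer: -5849925392116/1873996949619 ≈ -3.1216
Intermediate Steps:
1516850/(-3928443) - 3914786/1431099 = 1516850*(-1/3928443) - 3914786*1/1431099 = -1516850/3928443 - 3914786/1431099 = -5849925392116/1873996949619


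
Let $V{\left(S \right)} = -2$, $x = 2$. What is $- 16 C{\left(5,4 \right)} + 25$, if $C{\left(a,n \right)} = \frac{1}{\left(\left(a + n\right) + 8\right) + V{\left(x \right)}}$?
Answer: $\frac{359}{15} \approx 23.933$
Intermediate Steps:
$C{\left(a,n \right)} = \frac{1}{6 + a + n}$ ($C{\left(a,n \right)} = \frac{1}{\left(\left(a + n\right) + 8\right) - 2} = \frac{1}{\left(8 + a + n\right) - 2} = \frac{1}{6 + a + n}$)
$- 16 C{\left(5,4 \right)} + 25 = - \frac{16}{6 + 5 + 4} + 25 = - \frac{16}{15} + 25 = \frac{359}{15}$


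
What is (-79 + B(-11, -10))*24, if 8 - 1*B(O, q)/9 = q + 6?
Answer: 696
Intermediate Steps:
B(O, q) = 18 - 9*q (B(O, q) = 72 - 9*(q + 6) = 72 - 9*(6 + q) = 72 + (-54 - 9*q) = 18 - 9*q)
(-79 + B(-11, -10))*24 = (-79 + (18 - 9*(-10)))*24 = (-79 + (18 + 90))*24 = (-79 + 108)*24 = 29*24 = 696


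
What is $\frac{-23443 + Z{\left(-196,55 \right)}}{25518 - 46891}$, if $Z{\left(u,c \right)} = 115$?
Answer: $\frac{23328}{21373} \approx 1.0915$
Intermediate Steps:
$\frac{-23443 + Z{\left(-196,55 \right)}}{25518 - 46891} = \frac{-23443 + 115}{25518 - 46891} = - \frac{23328}{-21373} = \left(-23328\right) \left(- \frac{1}{21373}\right) = \frac{23328}{21373}$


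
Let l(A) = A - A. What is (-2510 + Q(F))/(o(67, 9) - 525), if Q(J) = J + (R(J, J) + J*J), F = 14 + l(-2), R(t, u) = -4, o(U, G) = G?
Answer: 192/43 ≈ 4.4651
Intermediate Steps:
l(A) = 0
F = 14 (F = 14 + 0 = 14)
Q(J) = -4 + J + J**2 (Q(J) = J + (-4 + J*J) = J + (-4 + J**2) = -4 + J + J**2)
(-2510 + Q(F))/(o(67, 9) - 525) = (-2510 + (-4 + 14 + 14**2))/(9 - 525) = (-2510 + (-4 + 14 + 196))/(-516) = (-2510 + 206)*(-1/516) = -2304*(-1/516) = 192/43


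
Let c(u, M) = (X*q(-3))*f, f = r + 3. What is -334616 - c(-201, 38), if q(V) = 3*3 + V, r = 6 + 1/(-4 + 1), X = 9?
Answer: -335084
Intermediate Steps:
r = 17/3 (r = 6 + 1/(-3) = 6 - ⅓ = 17/3 ≈ 5.6667)
q(V) = 9 + V
f = 26/3 (f = 17/3 + 3 = 26/3 ≈ 8.6667)
c(u, M) = 468 (c(u, M) = (9*(9 - 3))*(26/3) = (9*6)*(26/3) = 54*(26/3) = 468)
-334616 - c(-201, 38) = -334616 - 1*468 = -334616 - 468 = -335084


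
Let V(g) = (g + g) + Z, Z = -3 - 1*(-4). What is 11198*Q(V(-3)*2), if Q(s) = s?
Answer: -111980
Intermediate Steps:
Z = 1 (Z = -3 + 4 = 1)
V(g) = 1 + 2*g (V(g) = (g + g) + 1 = 2*g + 1 = 1 + 2*g)
11198*Q(V(-3)*2) = 11198*((1 + 2*(-3))*2) = 11198*((1 - 6)*2) = 11198*(-5*2) = 11198*(-10) = -111980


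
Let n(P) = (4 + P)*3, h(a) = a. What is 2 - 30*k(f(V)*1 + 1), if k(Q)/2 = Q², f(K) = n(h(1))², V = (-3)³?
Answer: -3064558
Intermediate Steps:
n(P) = 12 + 3*P
V = -27
f(K) = 225 (f(K) = (12 + 3*1)² = (12 + 3)² = 15² = 225)
k(Q) = 2*Q²
2 - 30*k(f(V)*1 + 1) = 2 - 60*(225*1 + 1)² = 2 - 60*(225 + 1)² = 2 - 60*226² = 2 - 60*51076 = 2 - 30*102152 = 2 - 3064560 = -3064558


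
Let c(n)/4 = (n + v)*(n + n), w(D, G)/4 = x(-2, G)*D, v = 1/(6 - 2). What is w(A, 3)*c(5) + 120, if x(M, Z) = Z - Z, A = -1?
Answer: 120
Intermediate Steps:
x(M, Z) = 0
v = ¼ (v = 1/4 = ¼ ≈ 0.25000)
w(D, G) = 0 (w(D, G) = 4*(0*D) = 4*0 = 0)
c(n) = 8*n*(¼ + n) (c(n) = 4*((n + ¼)*(n + n)) = 4*((¼ + n)*(2*n)) = 4*(2*n*(¼ + n)) = 8*n*(¼ + n))
w(A, 3)*c(5) + 120 = 0*(2*5*(1 + 4*5)) + 120 = 0*(2*5*(1 + 20)) + 120 = 0*(2*5*21) + 120 = 0*210 + 120 = 0 + 120 = 120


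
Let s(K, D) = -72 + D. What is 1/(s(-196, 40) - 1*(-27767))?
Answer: 1/27735 ≈ 3.6056e-5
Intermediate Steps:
1/(s(-196, 40) - 1*(-27767)) = 1/((-72 + 40) - 1*(-27767)) = 1/(-32 + 27767) = 1/27735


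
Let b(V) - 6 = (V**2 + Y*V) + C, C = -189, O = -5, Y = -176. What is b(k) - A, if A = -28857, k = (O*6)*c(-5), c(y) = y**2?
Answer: 723174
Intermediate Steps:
k = -750 (k = -5*6*(-5)**2 = -30*25 = -750)
b(V) = -183 + V**2 - 176*V (b(V) = 6 + ((V**2 - 176*V) - 189) = 6 + (-189 + V**2 - 176*V) = -183 + V**2 - 176*V)
b(k) - A = (-183 + (-750)**2 - 176*(-750)) - 1*(-28857) = (-183 + 562500 + 132000) + 28857 = 694317 + 28857 = 723174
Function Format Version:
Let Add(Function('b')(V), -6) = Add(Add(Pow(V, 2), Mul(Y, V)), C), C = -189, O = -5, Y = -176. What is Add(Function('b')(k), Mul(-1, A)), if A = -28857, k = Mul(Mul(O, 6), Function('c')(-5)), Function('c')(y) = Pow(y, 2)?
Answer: 723174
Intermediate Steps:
k = -750 (k = Mul(Mul(-5, 6), Pow(-5, 2)) = Mul(-30, 25) = -750)
Function('b')(V) = Add(-183, Pow(V, 2), Mul(-176, V)) (Function('b')(V) = Add(6, Add(Add(Pow(V, 2), Mul(-176, V)), -189)) = Add(6, Add(-189, Pow(V, 2), Mul(-176, V))) = Add(-183, Pow(V, 2), Mul(-176, V)))
Add(Function('b')(k), Mul(-1, A)) = Add(Add(-183, Pow(-750, 2), Mul(-176, -750)), Mul(-1, -28857)) = Add(Add(-183, 562500, 132000), 28857) = Add(694317, 28857) = 723174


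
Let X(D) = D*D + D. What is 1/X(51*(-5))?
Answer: 1/64770 ≈ 1.5439e-5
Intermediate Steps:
X(D) = D + D² (X(D) = D² + D = D + D²)
1/X(51*(-5)) = 1/((51*(-5))*(1 + 51*(-5))) = 1/(-255*(1 - 255)) = 1/(-255*(-254)) = 1/64770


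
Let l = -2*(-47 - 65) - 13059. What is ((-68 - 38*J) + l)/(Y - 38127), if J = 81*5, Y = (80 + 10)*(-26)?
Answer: 9431/13489 ≈ 0.69916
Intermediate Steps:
Y = -2340 (Y = 90*(-26) = -2340)
J = 405
l = -12835 (l = -2*(-112) - 13059 = 224 - 13059 = -12835)
((-68 - 38*J) + l)/(Y - 38127) = ((-68 - 38*405) - 12835)/(-2340 - 38127) = ((-68 - 15390) - 12835)/(-40467) = (-15458 - 12835)*(-1/40467) = -28293*(-1/40467) = 9431/13489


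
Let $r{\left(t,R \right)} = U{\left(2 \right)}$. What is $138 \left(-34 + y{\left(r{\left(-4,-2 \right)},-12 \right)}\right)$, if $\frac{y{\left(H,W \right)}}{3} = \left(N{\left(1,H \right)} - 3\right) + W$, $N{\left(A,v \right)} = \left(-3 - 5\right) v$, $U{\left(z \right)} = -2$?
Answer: $-4278$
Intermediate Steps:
$r{\left(t,R \right)} = -2$
$N{\left(A,v \right)} = - 8 v$
$y{\left(H,W \right)} = -9 - 24 H + 3 W$ ($y{\left(H,W \right)} = 3 \left(\left(- 8 H - 3\right) + W\right) = 3 \left(\left(-3 - 8 H\right) + W\right) = 3 \left(-3 + W - 8 H\right) = -9 - 24 H + 3 W$)
$138 \left(-34 + y{\left(r{\left(-4,-2 \right)},-12 \right)}\right) = 138 \left(-34 - -3\right) = 138 \left(-34 + 3\right) = 138 \left(-31\right) = -4278$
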